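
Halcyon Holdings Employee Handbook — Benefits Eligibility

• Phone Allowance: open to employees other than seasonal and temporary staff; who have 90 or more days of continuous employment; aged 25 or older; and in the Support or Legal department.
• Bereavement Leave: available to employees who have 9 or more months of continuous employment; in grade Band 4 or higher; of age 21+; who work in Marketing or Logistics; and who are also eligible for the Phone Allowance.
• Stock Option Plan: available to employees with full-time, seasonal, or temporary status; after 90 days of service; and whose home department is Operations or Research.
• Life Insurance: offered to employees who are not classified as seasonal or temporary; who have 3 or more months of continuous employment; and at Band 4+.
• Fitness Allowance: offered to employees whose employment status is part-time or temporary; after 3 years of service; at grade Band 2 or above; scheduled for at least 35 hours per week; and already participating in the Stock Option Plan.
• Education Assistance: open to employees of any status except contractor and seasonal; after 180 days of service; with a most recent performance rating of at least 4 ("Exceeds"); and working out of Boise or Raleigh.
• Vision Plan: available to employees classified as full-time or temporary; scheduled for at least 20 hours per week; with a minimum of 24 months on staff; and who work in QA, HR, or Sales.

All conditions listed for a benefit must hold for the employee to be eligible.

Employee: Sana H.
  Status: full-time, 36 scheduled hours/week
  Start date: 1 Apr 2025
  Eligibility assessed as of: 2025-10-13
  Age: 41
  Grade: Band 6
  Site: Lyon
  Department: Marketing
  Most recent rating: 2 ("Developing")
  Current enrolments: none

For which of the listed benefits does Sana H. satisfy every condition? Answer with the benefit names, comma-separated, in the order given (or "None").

Service from 1 Apr 2025 to 2025-10-13: 195 days.
Phone Allowance — status full-time ✓ (not excluded); service 195 days ≥ 90 days ✓; age 41 ≥ 25 ✓; dept Marketing ✗ → not eligible.
Bereavement Leave — service 195 days < 9 months (≈270 days) ✗ → not eligible.
Stock Option Plan — status full-time ✓; service 195 days ≥ 90 days ✓; dept Marketing ✗ → not eligible.
Life Insurance — status full-time ✓ (not excluded); service 195 days ≥ 3 months (≈90 days) ✓; grade Band 6 ≥ Band 4 ✓ → eligible.
Fitness Allowance — status full-time ✗ (requires part-time or temporary) → not eligible.
Education Assistance — status full-time ✓ (not excluded); service 195 days ≥ 180 days ✓; rating 2 < 4 ✗ → not eligible.
Vision Plan — status full-time ✓; 36 hrs/wk ≥ 20 ✓; service 195 days < 24 months (≈720 days) ✗ → not eligible.

Life Insurance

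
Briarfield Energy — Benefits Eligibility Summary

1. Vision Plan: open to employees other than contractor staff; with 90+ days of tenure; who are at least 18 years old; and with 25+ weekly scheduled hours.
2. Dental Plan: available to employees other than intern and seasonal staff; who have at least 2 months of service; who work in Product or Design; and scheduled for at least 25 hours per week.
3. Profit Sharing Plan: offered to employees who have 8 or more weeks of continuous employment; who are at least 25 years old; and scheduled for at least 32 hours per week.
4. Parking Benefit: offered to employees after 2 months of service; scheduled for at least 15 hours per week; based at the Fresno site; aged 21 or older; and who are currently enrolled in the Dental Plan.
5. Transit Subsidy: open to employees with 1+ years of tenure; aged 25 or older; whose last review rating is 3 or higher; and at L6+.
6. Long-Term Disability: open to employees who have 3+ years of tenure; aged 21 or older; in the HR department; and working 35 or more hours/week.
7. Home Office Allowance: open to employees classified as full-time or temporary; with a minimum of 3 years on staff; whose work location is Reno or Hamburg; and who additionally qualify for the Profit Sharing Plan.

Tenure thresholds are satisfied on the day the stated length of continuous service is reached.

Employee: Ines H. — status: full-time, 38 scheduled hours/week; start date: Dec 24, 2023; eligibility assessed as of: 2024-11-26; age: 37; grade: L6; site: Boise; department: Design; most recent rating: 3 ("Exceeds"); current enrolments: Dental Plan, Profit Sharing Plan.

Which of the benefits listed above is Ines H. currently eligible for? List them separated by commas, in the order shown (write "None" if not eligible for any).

Service from Dec 24, 2023 to 2024-11-26: 338 days.
Vision Plan — status full-time ✓ (not excluded); service 338 days ≥ 90 days ✓; age 37 ≥ 18 ✓; 38 hrs/wk ≥ 25 ✓ → eligible.
Dental Plan — status full-time ✓ (not excluded); service 338 days ≥ 2 months (≈60 days) ✓; dept Design ✓; 38 hrs/wk ≥ 25 ✓ → eligible.
Profit Sharing Plan — service 338 days ≥ 8 weeks (≈56 days) ✓; age 37 ≥ 25 ✓; 38 hrs/wk ≥ 32 ✓ → eligible.
Parking Benefit — service 338 days ≥ 2 months (≈60 days) ✓; 38 hrs/wk ≥ 15 ✓; site Boise ✗ (not Fresno) → not eligible.
Transit Subsidy — service 338 days < 1 year (≈365 days) ✗ → not eligible.
Long-Term Disability — service 338 days < 3 years (≈1095 days) ✗ → not eligible.
Home Office Allowance — status full-time ✓; service 338 days < 3 years (≈1095 days) ✗ → not eligible.

Vision Plan, Dental Plan, Profit Sharing Plan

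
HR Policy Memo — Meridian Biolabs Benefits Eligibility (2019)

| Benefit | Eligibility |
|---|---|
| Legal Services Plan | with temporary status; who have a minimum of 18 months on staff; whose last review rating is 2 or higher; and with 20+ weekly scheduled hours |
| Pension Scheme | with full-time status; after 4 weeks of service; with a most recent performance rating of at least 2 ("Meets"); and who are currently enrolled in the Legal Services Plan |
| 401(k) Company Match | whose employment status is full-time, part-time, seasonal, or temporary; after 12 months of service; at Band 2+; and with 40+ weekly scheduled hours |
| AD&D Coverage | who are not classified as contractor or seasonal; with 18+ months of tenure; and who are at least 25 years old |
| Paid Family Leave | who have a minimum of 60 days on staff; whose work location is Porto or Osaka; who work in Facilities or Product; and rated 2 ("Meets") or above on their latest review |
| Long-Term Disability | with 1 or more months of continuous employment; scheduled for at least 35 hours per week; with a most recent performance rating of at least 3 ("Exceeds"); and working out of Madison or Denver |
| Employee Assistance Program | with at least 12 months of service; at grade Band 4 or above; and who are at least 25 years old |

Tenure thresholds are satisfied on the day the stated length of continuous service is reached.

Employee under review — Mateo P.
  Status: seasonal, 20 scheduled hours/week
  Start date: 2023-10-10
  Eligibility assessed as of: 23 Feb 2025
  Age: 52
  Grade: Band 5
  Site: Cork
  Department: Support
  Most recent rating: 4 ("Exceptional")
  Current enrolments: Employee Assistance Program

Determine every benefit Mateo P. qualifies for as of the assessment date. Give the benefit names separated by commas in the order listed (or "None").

Employee Assistance Program

Service from 2023-10-10 to 23 Feb 2025: 502 days.
Legal Services Plan — status seasonal ✗ (requires temporary) → not eligible.
Pension Scheme — status seasonal ✗ (requires full-time) → not eligible.
401(k) Company Match — status seasonal ✓; service 502 days ≥ 12 months (≈360 days) ✓; grade Band 5 ≥ Band 2 ✓; 20 hrs/wk < 40 ✗ → not eligible.
AD&D Coverage — status seasonal ✗ (excluded) → not eligible.
Paid Family Leave — service 502 days ≥ 60 days ✓; site Cork ✗ (not Porto or Osaka) → not eligible.
Long-Term Disability — service 502 days ≥ 1 month (≈30 days) ✓; 20 hrs/wk < 35 ✗ → not eligible.
Employee Assistance Program — service 502 days ≥ 12 months (≈360 days) ✓; grade Band 5 ≥ Band 4 ✓; age 52 ≥ 25 ✓ → eligible.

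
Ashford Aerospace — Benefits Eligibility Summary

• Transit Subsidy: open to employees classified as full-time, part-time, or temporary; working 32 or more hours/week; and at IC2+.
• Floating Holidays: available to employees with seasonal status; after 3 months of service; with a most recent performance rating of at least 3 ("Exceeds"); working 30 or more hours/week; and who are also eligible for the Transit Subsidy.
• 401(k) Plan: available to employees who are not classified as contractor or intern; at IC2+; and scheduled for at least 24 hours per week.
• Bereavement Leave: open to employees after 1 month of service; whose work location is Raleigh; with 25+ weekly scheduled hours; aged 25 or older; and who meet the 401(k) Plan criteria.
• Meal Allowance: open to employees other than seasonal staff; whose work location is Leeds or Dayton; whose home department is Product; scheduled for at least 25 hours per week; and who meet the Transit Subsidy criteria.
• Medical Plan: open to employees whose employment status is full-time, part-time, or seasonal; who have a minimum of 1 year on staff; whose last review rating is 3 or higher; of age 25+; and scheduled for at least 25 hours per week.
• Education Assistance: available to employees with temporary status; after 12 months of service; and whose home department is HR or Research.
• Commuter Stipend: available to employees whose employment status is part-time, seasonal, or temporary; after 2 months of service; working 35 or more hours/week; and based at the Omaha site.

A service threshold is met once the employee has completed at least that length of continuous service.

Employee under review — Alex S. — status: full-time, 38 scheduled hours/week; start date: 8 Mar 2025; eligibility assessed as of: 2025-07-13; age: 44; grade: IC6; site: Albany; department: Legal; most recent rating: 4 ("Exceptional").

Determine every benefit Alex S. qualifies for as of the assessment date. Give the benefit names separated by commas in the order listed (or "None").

Transit Subsidy, 401(k) Plan

Service from 8 Mar 2025 to 2025-07-13: 127 days.
Transit Subsidy — status full-time ✓; 38 hrs/wk ≥ 32 ✓; grade IC6 ≥ IC2 ✓ → eligible.
Floating Holidays — status full-time ✗ (requires seasonal) → not eligible.
401(k) Plan — status full-time ✓ (not excluded); grade IC6 ≥ IC2 ✓; 38 hrs/wk ≥ 24 ✓ → eligible.
Bereavement Leave — service 127 days ≥ 1 month (≈30 days) ✓; site Albany ✗ (not Raleigh) → not eligible.
Meal Allowance — status full-time ✓ (not excluded); site Albany ✗ (not Leeds or Dayton) → not eligible.
Medical Plan — status full-time ✓; service 127 days < 1 year (≈365 days) ✗ → not eligible.
Education Assistance — status full-time ✗ (requires temporary) → not eligible.
Commuter Stipend — status full-time ✗ (requires part-time, seasonal, or temporary) → not eligible.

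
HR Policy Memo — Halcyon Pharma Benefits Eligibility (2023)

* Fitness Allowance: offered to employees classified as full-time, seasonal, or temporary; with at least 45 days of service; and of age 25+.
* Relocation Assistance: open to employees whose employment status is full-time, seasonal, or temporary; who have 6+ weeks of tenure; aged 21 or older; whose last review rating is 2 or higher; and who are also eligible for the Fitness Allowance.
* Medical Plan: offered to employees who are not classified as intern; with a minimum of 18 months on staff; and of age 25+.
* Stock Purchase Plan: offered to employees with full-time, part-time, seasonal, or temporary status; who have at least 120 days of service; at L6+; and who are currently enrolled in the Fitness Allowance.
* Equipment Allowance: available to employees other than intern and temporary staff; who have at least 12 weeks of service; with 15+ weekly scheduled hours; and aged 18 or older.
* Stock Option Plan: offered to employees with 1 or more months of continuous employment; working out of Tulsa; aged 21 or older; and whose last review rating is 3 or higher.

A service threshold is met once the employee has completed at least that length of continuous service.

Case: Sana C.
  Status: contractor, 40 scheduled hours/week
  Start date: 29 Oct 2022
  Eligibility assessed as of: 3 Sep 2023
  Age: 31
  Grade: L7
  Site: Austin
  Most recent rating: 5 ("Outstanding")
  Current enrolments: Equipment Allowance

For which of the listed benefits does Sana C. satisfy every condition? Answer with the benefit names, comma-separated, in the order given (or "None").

Equipment Allowance

Service from 29 Oct 2022 to 3 Sep 2023: 309 days.
Fitness Allowance — status contractor ✗ (requires full-time, seasonal, or temporary) → not eligible.
Relocation Assistance — status contractor ✗ (requires full-time, seasonal, or temporary) → not eligible.
Medical Plan — status contractor ✓ (not excluded); service 309 days < 18 months (≈540 days) ✗ → not eligible.
Stock Purchase Plan — status contractor ✗ (requires full-time, part-time, seasonal, or temporary) → not eligible.
Equipment Allowance — status contractor ✓ (not excluded); service 309 days ≥ 12 weeks (≈84 days) ✓; 40 hrs/wk ≥ 15 ✓; age 31 ≥ 18 ✓ → eligible.
Stock Option Plan — service 309 days ≥ 1 month (≈30 days) ✓; site Austin ✗ (not Tulsa) → not eligible.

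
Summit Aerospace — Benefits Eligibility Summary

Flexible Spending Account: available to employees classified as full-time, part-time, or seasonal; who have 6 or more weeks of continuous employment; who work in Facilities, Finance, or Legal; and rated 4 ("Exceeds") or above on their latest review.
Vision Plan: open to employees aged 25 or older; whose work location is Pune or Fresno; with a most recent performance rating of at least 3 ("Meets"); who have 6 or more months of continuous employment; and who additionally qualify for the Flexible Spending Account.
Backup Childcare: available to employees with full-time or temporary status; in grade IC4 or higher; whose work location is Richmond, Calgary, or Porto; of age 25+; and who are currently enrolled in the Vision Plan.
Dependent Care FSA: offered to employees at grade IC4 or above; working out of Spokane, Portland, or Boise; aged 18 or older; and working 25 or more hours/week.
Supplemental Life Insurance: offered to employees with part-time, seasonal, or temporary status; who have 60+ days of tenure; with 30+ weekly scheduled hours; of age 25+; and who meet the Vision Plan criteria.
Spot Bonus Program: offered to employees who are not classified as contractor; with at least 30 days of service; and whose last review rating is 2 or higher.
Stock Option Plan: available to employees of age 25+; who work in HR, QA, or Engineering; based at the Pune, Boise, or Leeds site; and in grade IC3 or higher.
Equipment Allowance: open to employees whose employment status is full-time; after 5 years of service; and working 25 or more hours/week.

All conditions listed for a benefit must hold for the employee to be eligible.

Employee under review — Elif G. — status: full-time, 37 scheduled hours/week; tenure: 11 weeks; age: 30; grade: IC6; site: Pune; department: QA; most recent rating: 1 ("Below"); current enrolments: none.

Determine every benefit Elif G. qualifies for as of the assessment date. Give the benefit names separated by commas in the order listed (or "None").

Stock Option Plan

Flexible Spending Account — status full-time ✓; service 11 weeks ≥ 6 weeks ✓; dept QA ✗ → not eligible.
Vision Plan — age 30 ≥ 25 ✓; site Pune ✓; rating 1 < 3 ✗ → not eligible.
Backup Childcare — status full-time ✓; grade IC6 ≥ IC4 ✓; site Pune ✗ (not Richmond, Calgary, or Porto) → not eligible.
Dependent Care FSA — grade IC6 ≥ IC4 ✓; site Pune ✗ (not Spokane, Portland, or Boise) → not eligible.
Supplemental Life Insurance — status full-time ✗ (requires part-time, seasonal, or temporary) → not eligible.
Spot Bonus Program — status full-time ✓ (not excluded); service 11 weeks ≥ 30 days ✓; rating 1 < 2 ✗ → not eligible.
Stock Option Plan — age 30 ≥ 25 ✓; dept QA ✓; site Pune ✓; grade IC6 ≥ IC3 ✓ → eligible.
Equipment Allowance — status full-time ✓; service 11 weeks < 5 years (≈1825 days) ✗ → not eligible.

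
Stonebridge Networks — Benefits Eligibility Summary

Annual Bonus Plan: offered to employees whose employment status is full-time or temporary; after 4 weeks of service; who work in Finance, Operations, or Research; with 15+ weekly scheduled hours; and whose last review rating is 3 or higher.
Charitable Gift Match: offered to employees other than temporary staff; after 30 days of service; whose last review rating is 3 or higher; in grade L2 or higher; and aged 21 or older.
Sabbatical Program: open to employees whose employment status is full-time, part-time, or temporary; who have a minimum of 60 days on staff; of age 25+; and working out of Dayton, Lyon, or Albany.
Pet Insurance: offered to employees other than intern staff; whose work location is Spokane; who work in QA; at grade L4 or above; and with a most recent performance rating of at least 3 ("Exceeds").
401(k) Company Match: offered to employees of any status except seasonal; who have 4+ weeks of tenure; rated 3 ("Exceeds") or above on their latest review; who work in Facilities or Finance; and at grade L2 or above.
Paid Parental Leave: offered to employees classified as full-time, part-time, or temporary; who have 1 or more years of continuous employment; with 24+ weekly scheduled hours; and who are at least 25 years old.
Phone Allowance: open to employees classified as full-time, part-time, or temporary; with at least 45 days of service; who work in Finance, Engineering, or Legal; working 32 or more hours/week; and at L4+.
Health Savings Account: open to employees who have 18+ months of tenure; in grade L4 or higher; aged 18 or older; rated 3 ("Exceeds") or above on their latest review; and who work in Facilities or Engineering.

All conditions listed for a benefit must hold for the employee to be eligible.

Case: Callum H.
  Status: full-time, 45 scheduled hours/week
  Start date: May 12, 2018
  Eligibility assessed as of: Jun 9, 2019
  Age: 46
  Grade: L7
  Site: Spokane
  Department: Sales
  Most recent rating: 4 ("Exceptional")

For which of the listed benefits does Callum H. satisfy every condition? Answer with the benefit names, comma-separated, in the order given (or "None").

Service from May 12, 2018 to Jun 9, 2019: 393 days.
Annual Bonus Plan — status full-time ✓; service 393 days ≥ 4 weeks (≈28 days) ✓; dept Sales ✗ → not eligible.
Charitable Gift Match — status full-time ✓ (not excluded); service 393 days ≥ 30 days ✓; rating 4 ≥ 3 ✓; grade L7 ≥ L2 ✓; age 46 ≥ 21 ✓ → eligible.
Sabbatical Program — status full-time ✓; service 393 days ≥ 60 days ✓; age 46 ≥ 25 ✓; site Spokane ✗ (not Dayton, Lyon, or Albany) → not eligible.
Pet Insurance — status full-time ✓ (not excluded); site Spokane ✓; dept Sales ✗ → not eligible.
401(k) Company Match — status full-time ✓ (not excluded); service 393 days ≥ 4 weeks (≈28 days) ✓; rating 4 ≥ 3 ✓; dept Sales ✗ → not eligible.
Paid Parental Leave — status full-time ✓; service 393 days ≥ 1 year (≈365 days) ✓; 45 hrs/wk ≥ 24 ✓; age 46 ≥ 25 ✓ → eligible.
Phone Allowance — status full-time ✓; service 393 days ≥ 45 days ✓; dept Sales ✗ → not eligible.
Health Savings Account — service 393 days < 18 months (≈540 days) ✗ → not eligible.

Charitable Gift Match, Paid Parental Leave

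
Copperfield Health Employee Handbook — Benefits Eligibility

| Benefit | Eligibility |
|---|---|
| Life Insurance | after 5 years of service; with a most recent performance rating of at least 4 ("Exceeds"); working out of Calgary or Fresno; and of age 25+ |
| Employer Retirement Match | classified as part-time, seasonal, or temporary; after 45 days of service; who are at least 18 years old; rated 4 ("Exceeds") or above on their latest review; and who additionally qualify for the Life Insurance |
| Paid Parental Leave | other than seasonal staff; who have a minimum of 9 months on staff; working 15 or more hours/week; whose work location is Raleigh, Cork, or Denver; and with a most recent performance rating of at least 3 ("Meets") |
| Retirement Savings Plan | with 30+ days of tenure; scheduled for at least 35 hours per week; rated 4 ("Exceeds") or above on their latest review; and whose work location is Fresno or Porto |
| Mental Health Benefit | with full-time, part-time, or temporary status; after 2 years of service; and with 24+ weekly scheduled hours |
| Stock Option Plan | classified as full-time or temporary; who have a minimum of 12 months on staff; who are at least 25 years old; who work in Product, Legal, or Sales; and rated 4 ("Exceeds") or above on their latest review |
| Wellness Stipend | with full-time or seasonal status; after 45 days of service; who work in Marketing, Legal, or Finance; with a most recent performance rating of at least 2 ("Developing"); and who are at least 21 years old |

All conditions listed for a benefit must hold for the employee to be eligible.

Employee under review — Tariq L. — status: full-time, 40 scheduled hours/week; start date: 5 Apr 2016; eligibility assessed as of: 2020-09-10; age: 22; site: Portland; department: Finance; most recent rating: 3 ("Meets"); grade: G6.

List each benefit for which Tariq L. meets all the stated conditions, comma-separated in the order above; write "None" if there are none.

Service from 5 Apr 2016 to 2020-09-10: 1619 days.
Life Insurance — service 1619 days < 5 years (≈1825 days) ✗ → not eligible.
Employer Retirement Match — status full-time ✗ (requires part-time, seasonal, or temporary) → not eligible.
Paid Parental Leave — status full-time ✓ (not excluded); service 1619 days ≥ 9 months (≈270 days) ✓; 40 hrs/wk ≥ 15 ✓; site Portland ✗ (not Raleigh, Cork, or Denver) → not eligible.
Retirement Savings Plan — service 1619 days ≥ 30 days ✓; 40 hrs/wk ≥ 35 ✓; rating 3 < 4 ✗ → not eligible.
Mental Health Benefit — status full-time ✓; service 1619 days ≥ 2 years (≈730 days) ✓; 40 hrs/wk ≥ 24 ✓ → eligible.
Stock Option Plan — status full-time ✓; service 1619 days ≥ 12 months (≈360 days) ✓; age 22 < 25 ✗ → not eligible.
Wellness Stipend — status full-time ✓; service 1619 days ≥ 45 days ✓; dept Finance ✓; rating 3 ≥ 2 ✓; age 22 ≥ 21 ✓ → eligible.

Mental Health Benefit, Wellness Stipend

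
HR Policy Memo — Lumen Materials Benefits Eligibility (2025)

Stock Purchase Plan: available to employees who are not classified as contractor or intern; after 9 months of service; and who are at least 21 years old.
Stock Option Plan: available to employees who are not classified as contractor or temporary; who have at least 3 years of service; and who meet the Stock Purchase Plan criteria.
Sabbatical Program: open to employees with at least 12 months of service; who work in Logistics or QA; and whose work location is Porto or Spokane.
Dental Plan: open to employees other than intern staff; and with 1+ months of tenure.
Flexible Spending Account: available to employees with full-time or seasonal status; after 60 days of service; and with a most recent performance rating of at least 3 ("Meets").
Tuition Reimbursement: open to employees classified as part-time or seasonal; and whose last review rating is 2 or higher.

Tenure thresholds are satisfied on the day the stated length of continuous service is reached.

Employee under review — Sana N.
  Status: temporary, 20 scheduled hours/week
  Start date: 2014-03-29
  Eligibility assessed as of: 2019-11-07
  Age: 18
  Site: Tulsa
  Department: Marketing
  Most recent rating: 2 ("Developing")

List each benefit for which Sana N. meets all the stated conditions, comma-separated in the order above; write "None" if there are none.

Service from 2014-03-29 to 2019-11-07: 2049 days.
Stock Purchase Plan — status temporary ✓ (not excluded); service 2049 days ≥ 9 months (≈270 days) ✓; age 18 < 21 ✗ → not eligible.
Stock Option Plan — status temporary ✗ (excluded) → not eligible.
Sabbatical Program — service 2049 days ≥ 12 months (≈360 days) ✓; dept Marketing ✗ → not eligible.
Dental Plan — status temporary ✓ (not excluded); service 2049 days ≥ 1 month (≈30 days) ✓ → eligible.
Flexible Spending Account — status temporary ✗ (requires full-time or seasonal) → not eligible.
Tuition Reimbursement — status temporary ✗ (requires part-time or seasonal) → not eligible.

Dental Plan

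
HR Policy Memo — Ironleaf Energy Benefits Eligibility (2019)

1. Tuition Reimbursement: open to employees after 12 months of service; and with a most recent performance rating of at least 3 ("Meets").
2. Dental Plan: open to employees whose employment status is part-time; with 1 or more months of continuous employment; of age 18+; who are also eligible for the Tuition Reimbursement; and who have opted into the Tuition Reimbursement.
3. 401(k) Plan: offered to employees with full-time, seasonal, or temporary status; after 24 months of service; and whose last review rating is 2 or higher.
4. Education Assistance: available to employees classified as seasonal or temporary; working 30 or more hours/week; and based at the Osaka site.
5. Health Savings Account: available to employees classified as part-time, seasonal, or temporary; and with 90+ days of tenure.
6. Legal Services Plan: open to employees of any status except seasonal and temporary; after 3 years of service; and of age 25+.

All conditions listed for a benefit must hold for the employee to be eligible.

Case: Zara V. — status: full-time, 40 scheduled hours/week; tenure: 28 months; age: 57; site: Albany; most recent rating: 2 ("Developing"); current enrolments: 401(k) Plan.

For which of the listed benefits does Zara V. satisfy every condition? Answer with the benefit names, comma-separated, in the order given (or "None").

Tuition Reimbursement — service 28 months ≥ 12 months ✓; rating 2 < 3 ✗ → not eligible.
Dental Plan — status full-time ✗ (requires part-time) → not eligible.
401(k) Plan — status full-time ✓; service 28 months ≥ 24 months ✓; rating 2 ≥ 2 ✓ → eligible.
Education Assistance — status full-time ✗ (requires seasonal or temporary) → not eligible.
Health Savings Account — status full-time ✗ (requires part-time, seasonal, or temporary) → not eligible.
Legal Services Plan — status full-time ✓ (not excluded); service 28 months < 3 years (≈1095 days) ✗ → not eligible.

401(k) Plan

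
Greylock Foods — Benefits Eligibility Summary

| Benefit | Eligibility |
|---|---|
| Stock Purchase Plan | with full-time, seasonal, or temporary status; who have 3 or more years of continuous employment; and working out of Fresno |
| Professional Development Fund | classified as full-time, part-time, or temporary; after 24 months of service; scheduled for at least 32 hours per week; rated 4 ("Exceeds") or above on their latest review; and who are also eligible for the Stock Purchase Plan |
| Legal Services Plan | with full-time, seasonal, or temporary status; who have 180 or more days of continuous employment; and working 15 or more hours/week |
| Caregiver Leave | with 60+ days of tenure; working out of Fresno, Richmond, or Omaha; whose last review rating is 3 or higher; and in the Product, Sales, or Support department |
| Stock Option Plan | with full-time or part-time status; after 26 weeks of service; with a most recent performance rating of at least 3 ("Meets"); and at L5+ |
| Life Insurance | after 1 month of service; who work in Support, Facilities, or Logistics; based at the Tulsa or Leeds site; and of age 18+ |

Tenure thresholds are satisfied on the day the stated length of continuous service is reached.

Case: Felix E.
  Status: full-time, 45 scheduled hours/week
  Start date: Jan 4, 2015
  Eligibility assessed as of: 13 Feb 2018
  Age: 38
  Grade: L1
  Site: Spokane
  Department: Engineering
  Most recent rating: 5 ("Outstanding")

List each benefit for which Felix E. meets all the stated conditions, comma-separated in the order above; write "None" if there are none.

Service from Jan 4, 2015 to 13 Feb 2018: 1136 days.
Stock Purchase Plan — status full-time ✓; service 1136 days ≥ 3 years (≈1095 days) ✓; site Spokane ✗ (not Fresno) → not eligible.
Professional Development Fund — status full-time ✓; service 1136 days ≥ 24 months (≈720 days) ✓; 45 hrs/wk ≥ 32 ✓; rating 5 ≥ 4 ✓; not eligible for Stock Purchase Plan ✗ → not eligible.
Legal Services Plan — status full-time ✓; service 1136 days ≥ 180 days ✓; 45 hrs/wk ≥ 15 ✓ → eligible.
Caregiver Leave — service 1136 days ≥ 60 days ✓; site Spokane ✗ (not Fresno, Richmond, or Omaha) → not eligible.
Stock Option Plan — status full-time ✓; service 1136 days ≥ 26 weeks (≈182 days) ✓; rating 5 ≥ 3 ✓; grade L1 < L5 ✗ → not eligible.
Life Insurance — service 1136 days ≥ 1 month (≈30 days) ✓; dept Engineering ✗ → not eligible.

Legal Services Plan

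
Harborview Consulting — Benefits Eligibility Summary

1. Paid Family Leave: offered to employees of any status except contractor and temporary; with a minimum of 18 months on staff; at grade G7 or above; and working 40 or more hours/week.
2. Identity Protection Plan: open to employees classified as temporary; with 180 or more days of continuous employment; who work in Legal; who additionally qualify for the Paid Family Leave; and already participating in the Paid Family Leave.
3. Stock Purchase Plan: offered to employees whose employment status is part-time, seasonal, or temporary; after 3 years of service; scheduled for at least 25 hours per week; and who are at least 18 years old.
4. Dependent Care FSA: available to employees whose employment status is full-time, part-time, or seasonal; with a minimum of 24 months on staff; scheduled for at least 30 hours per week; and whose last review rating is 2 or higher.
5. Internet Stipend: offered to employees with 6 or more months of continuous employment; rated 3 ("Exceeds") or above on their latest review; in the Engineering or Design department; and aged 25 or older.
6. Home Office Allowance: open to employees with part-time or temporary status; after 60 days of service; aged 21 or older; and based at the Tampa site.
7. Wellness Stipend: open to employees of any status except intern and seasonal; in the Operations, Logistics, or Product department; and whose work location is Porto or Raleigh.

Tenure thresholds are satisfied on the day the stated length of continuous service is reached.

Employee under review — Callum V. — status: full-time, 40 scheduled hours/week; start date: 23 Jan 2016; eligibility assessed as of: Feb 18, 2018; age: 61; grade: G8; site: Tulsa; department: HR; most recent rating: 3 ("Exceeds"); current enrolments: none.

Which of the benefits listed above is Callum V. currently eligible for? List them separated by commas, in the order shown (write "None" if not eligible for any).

Paid Family Leave, Dependent Care FSA

Service from 23 Jan 2016 to Feb 18, 2018: 757 days.
Paid Family Leave — status full-time ✓ (not excluded); service 757 days ≥ 18 months (≈540 days) ✓; grade G8 ≥ G7 ✓; 40 hrs/wk ≥ 40 ✓ → eligible.
Identity Protection Plan — status full-time ✗ (requires temporary) → not eligible.
Stock Purchase Plan — status full-time ✗ (requires part-time, seasonal, or temporary) → not eligible.
Dependent Care FSA — status full-time ✓; service 757 days ≥ 24 months (≈720 days) ✓; 40 hrs/wk ≥ 30 ✓; rating 3 ≥ 2 ✓ → eligible.
Internet Stipend — service 757 days ≥ 6 months (≈180 days) ✓; rating 3 ≥ 3 ✓; dept HR ✗ → not eligible.
Home Office Allowance — status full-time ✗ (requires part-time or temporary) → not eligible.
Wellness Stipend — status full-time ✓ (not excluded); dept HR ✗ → not eligible.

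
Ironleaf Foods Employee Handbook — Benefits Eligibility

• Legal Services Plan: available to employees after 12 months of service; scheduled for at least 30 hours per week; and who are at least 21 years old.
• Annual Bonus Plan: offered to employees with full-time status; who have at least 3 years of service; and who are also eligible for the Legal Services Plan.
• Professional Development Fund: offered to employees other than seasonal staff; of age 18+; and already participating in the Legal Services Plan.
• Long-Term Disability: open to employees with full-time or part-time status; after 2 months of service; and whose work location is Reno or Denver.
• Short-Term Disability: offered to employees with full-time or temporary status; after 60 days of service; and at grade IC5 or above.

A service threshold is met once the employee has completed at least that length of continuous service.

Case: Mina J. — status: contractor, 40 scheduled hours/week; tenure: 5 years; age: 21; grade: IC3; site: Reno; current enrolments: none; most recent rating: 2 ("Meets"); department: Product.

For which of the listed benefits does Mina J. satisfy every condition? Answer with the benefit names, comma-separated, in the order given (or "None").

Legal Services Plan — service 5 years ≥ 12 months (≈360 days) ✓; 40 hrs/wk ≥ 30 ✓; age 21 ≥ 21 ✓ → eligible.
Annual Bonus Plan — status contractor ✗ (requires full-time) → not eligible.
Professional Development Fund — status contractor ✓ (not excluded); age 21 ≥ 18 ✓; not enrolled in Legal Services Plan ✗ → not eligible.
Long-Term Disability — status contractor ✗ (requires full-time or part-time) → not eligible.
Short-Term Disability — status contractor ✗ (requires full-time or temporary) → not eligible.

Legal Services Plan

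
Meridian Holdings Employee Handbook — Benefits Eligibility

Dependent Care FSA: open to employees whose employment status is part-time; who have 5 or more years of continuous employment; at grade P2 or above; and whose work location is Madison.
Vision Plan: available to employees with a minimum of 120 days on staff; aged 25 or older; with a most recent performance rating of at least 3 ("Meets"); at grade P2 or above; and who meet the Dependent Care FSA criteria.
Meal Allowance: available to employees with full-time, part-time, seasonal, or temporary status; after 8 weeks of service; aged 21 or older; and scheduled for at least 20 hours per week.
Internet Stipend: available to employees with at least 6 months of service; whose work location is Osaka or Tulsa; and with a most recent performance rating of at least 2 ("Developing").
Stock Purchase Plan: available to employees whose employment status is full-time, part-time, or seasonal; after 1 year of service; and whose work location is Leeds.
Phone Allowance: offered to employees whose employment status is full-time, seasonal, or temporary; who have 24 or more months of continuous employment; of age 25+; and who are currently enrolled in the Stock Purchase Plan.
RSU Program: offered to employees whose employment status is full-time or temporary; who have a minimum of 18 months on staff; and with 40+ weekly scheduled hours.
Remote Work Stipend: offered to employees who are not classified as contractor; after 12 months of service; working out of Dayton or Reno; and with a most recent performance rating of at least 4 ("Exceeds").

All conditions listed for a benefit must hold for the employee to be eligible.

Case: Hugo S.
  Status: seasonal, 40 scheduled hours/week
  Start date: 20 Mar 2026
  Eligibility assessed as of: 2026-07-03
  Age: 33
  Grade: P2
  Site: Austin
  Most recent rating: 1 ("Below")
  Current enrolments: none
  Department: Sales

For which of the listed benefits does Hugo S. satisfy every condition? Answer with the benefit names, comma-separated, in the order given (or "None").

Meal Allowance

Service from 20 Mar 2026 to 2026-07-03: 105 days.
Dependent Care FSA — status seasonal ✗ (requires part-time) → not eligible.
Vision Plan — service 105 days < 120 days ✗ → not eligible.
Meal Allowance — status seasonal ✓; service 105 days ≥ 8 weeks (≈56 days) ✓; age 33 ≥ 21 ✓; 40 hrs/wk ≥ 20 ✓ → eligible.
Internet Stipend — service 105 days < 6 months (≈180 days) ✗ → not eligible.
Stock Purchase Plan — status seasonal ✓; service 105 days < 1 year (≈365 days) ✗ → not eligible.
Phone Allowance — status seasonal ✓; service 105 days < 24 months (≈720 days) ✗ → not eligible.
RSU Program — status seasonal ✗ (requires full-time or temporary) → not eligible.
Remote Work Stipend — status seasonal ✓ (not excluded); service 105 days < 12 months (≈360 days) ✗ → not eligible.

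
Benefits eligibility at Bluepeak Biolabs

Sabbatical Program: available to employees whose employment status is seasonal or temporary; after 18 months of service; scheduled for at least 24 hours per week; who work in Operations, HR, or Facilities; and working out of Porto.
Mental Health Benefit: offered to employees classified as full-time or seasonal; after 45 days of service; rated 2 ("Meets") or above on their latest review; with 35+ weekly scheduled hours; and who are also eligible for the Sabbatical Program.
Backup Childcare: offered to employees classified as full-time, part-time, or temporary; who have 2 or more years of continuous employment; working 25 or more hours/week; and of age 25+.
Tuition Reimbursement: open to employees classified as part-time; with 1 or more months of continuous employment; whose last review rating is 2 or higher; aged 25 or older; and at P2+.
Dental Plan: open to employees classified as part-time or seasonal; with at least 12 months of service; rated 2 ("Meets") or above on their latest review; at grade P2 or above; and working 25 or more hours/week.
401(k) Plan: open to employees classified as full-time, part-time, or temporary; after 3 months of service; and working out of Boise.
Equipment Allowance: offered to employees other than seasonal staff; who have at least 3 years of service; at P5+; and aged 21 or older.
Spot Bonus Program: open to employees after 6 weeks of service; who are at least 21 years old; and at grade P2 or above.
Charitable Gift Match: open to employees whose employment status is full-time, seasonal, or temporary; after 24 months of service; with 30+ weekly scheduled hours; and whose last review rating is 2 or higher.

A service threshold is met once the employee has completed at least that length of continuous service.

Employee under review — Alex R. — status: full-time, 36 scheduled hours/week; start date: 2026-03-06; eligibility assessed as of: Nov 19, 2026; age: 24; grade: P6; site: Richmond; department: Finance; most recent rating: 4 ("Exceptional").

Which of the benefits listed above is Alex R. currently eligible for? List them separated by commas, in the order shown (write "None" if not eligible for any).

Service from 2026-03-06 to Nov 19, 2026: 258 days.
Sabbatical Program — status full-time ✗ (requires seasonal or temporary) → not eligible.
Mental Health Benefit — status full-time ✓; service 258 days ≥ 45 days ✓; rating 4 ≥ 2 ✓; 36 hrs/wk ≥ 35 ✓; not eligible for Sabbatical Program ✗ → not eligible.
Backup Childcare — status full-time ✓; service 258 days < 2 years (≈730 days) ✗ → not eligible.
Tuition Reimbursement — status full-time ✗ (requires part-time) → not eligible.
Dental Plan — status full-time ✗ (requires part-time or seasonal) → not eligible.
401(k) Plan — status full-time ✓; service 258 days ≥ 3 months (≈90 days) ✓; site Richmond ✗ (not Boise) → not eligible.
Equipment Allowance — status full-time ✓ (not excluded); service 258 days < 3 years (≈1095 days) ✗ → not eligible.
Spot Bonus Program — service 258 days ≥ 6 weeks (≈42 days) ✓; age 24 ≥ 21 ✓; grade P6 ≥ P2 ✓ → eligible.
Charitable Gift Match — status full-time ✓; service 258 days < 24 months (≈720 days) ✗ → not eligible.

Spot Bonus Program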